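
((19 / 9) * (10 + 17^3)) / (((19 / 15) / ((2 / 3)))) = 5470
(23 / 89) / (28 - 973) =-0.00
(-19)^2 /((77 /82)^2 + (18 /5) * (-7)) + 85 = 57357395 /817579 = 70.16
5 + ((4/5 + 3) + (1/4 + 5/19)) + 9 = 6959/380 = 18.31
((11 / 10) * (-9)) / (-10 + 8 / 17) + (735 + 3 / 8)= 265109 / 360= 736.41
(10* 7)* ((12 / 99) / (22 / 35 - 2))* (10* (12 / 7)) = -3500 / 33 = -106.06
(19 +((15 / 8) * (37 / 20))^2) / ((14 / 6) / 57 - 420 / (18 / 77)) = -5433867 / 314596352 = -0.02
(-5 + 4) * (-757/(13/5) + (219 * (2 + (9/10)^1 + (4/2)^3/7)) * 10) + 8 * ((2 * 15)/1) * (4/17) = -8506.23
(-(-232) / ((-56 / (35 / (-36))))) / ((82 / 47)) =6815 / 2952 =2.31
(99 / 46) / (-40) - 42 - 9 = -93939 / 1840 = -51.05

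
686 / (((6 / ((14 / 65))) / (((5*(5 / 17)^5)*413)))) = 6197581250 / 55374423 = 111.92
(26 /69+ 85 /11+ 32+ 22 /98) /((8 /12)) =749930 /12397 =60.49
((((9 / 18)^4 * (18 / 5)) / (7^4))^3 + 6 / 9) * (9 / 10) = 5315054285190561 / 8858423808640000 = 0.60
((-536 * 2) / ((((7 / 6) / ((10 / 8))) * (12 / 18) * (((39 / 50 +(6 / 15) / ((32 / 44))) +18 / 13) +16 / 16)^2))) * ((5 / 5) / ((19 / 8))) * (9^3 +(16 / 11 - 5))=-9783072000000 / 256511651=-38138.90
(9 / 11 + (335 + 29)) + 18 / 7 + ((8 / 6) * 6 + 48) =32601 / 77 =423.39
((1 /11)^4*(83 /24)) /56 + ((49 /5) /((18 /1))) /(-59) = -160626161 /17414591040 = -0.01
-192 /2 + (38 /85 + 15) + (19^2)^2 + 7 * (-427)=10816373 /85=127251.45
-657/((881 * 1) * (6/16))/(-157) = 0.01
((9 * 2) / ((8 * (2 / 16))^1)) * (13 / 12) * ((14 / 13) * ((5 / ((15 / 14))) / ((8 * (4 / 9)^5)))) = 2893401 / 4096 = 706.40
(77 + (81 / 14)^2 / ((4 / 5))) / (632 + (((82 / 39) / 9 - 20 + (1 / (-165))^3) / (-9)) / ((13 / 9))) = 23578021627875 / 125688056754064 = 0.19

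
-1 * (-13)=13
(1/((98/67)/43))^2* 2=8300161/4802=1728.48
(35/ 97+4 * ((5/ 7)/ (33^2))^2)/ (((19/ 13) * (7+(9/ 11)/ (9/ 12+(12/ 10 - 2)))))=-1391591305/ 52779845349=-0.03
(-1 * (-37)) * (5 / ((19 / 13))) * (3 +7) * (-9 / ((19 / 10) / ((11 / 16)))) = -5952375 / 1444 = -4122.14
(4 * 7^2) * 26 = 5096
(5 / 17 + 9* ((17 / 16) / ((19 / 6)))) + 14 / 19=10467 / 2584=4.05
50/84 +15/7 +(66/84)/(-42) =533/196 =2.72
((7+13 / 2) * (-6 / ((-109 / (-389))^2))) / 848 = -12257001 / 10075088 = -1.22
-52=-52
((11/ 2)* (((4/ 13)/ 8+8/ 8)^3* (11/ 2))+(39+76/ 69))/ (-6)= -358864535/ 29105856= -12.33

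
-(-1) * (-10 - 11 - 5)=-26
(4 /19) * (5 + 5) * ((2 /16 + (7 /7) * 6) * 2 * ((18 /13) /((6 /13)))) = 1470 /19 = 77.37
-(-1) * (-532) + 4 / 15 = -7976 / 15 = -531.73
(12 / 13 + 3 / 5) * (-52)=-79.20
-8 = -8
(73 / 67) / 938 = 73 / 62846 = 0.00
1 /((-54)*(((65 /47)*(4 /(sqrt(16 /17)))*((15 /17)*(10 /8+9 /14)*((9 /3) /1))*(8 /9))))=-0.00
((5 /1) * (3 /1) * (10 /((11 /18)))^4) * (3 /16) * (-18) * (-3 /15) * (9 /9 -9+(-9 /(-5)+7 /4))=-47298249000 /14641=-3230534.05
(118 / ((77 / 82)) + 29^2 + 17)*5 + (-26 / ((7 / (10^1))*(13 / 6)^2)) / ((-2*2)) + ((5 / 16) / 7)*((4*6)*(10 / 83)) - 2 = 408636989 / 83083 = 4918.42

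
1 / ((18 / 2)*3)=1 / 27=0.04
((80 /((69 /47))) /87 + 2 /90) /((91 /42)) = 12978 /43355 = 0.30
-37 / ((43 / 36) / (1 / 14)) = -666 / 301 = -2.21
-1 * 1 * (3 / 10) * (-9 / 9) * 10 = 3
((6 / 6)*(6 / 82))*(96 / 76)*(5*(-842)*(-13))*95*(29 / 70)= 57138120 / 287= 199087.53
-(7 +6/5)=-41/5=-8.20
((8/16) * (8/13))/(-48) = -1/156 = -0.01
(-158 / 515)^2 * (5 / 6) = 12482 / 159135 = 0.08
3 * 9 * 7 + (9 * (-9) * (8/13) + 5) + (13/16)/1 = 30153/208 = 144.97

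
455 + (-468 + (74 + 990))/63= 29261/63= 464.46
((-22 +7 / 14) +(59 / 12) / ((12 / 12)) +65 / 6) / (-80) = 23 / 320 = 0.07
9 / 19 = 0.47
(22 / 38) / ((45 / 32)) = 352 / 855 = 0.41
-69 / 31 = -2.23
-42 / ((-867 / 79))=1106 / 289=3.83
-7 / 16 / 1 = -7 / 16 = -0.44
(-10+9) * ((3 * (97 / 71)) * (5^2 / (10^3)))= -291 / 2840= -0.10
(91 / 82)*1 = 91 / 82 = 1.11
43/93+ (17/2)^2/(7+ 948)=191137/355260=0.54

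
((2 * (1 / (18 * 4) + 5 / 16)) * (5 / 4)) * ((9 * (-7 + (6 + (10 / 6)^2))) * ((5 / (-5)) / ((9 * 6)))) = -235 / 972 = -0.24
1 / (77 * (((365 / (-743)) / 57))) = -42351 / 28105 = -1.51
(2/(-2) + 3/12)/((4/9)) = -1.69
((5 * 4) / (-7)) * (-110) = 2200 / 7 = 314.29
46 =46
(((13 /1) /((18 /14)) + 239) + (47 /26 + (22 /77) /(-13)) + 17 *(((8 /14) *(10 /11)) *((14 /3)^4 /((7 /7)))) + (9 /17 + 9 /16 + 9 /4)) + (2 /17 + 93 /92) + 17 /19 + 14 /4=3297645798617 /741354768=4448.13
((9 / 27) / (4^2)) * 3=1 / 16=0.06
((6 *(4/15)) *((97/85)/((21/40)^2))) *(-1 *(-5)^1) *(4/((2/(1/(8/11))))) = 682880/7497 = 91.09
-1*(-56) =56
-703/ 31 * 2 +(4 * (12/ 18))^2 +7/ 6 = -20689/ 558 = -37.08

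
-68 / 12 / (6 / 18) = -17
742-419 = 323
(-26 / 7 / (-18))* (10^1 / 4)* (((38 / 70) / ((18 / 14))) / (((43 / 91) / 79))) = 253669 / 6966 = 36.42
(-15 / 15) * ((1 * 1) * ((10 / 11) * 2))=-20 / 11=-1.82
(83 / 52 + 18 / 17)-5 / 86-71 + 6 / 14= -18086951 / 266084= -67.97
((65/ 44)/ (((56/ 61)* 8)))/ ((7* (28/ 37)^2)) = 5428085/ 108179456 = 0.05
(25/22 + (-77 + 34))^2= 848241/484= 1752.56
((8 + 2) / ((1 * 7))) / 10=1 / 7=0.14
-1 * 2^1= -2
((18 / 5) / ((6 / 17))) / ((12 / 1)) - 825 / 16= -4057 / 80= -50.71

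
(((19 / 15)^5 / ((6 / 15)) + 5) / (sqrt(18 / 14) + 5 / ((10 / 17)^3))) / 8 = 137386851959 / 2048526243450 - 15979396* sqrt(7) / 13656841623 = 0.06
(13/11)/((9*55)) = 0.00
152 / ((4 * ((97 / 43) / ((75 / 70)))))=12255 / 679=18.05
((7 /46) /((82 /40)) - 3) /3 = -2759 /2829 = -0.98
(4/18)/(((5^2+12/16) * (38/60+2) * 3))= 80/73233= 0.00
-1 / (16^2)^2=-1 / 65536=-0.00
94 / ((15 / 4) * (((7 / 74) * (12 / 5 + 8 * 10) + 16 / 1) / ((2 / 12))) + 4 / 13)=45214 / 257665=0.18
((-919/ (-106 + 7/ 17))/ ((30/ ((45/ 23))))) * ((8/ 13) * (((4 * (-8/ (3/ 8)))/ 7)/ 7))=-15997952/ 26298545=-0.61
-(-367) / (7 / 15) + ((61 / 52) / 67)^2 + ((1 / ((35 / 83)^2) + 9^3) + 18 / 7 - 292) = 18313464777409 / 14869363600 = 1231.62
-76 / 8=-19 / 2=-9.50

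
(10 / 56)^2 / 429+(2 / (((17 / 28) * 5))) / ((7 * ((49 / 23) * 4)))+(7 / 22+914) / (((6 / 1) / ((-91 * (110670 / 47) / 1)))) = -43874248265559157 / 1343662320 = -32652733.96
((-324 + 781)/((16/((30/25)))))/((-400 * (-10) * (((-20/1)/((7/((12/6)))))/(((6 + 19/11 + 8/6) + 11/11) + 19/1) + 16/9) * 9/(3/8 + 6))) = 469379673/122275840000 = 0.00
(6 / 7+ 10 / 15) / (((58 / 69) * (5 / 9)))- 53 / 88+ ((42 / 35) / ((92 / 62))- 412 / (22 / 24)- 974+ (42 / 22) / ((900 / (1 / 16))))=-350059230317 / 246523200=-1419.98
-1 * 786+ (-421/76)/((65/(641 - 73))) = -1030492/1235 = -834.41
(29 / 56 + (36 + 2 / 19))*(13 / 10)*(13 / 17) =6585423 / 180880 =36.41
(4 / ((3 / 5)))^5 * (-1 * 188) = -601600000 / 243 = -2475720.16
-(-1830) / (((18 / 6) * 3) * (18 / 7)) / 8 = 2135 / 216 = 9.88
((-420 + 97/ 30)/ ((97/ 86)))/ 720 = -537629/ 1047600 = -0.51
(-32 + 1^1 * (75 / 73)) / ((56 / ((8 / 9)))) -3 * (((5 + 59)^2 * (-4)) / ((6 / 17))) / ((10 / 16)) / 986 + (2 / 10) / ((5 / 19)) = 107770712 / 476325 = 226.25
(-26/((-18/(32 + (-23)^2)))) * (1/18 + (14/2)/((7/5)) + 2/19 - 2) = 2627911/1026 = 2561.32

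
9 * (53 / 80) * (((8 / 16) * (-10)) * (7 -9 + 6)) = -477 / 4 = -119.25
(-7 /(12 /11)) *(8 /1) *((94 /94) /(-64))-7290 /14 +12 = -341317 /672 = -507.91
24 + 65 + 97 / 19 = 1788 / 19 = 94.11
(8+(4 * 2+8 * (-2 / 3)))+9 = 59 / 3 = 19.67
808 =808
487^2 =237169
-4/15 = -0.27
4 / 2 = 2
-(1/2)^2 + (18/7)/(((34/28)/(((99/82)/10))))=79/13940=0.01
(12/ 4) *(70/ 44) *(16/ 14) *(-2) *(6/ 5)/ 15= -48/ 55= -0.87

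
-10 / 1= -10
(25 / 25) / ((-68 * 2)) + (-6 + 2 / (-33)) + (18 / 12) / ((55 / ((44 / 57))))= -2578159 / 426360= -6.05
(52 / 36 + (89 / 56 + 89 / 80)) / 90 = 20897 / 453600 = 0.05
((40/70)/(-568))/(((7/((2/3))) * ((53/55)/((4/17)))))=-220/9403737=-0.00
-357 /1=-357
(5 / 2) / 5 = 1 / 2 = 0.50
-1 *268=-268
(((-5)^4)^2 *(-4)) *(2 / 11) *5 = -15625000 / 11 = -1420454.55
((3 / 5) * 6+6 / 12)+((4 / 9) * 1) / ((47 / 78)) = 6821 / 1410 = 4.84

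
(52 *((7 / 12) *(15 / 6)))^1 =75.83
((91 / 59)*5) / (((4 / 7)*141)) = 3185 / 33276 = 0.10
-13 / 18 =-0.72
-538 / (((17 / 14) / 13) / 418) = -40928888 / 17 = -2407581.65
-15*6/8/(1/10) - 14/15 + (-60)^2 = 104597/30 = 3486.57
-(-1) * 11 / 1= 11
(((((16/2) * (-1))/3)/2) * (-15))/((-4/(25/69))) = -125/69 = -1.81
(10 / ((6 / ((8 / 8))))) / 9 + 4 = 113 / 27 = 4.19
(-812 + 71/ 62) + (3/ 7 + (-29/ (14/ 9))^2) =-2812399/ 6076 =-462.87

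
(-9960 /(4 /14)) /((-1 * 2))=17430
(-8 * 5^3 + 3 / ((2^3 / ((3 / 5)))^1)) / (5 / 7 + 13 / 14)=-279937 / 460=-608.56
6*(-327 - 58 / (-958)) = -939624 / 479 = -1961.64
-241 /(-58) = 241 /58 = 4.16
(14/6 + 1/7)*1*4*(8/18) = 832/189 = 4.40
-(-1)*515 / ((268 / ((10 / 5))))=515 / 134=3.84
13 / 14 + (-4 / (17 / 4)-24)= -5715 / 238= -24.01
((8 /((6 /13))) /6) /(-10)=-0.29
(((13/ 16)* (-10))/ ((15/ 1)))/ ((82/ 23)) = -299/ 1968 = -0.15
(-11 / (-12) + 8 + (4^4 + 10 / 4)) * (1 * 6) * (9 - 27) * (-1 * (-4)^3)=-1848384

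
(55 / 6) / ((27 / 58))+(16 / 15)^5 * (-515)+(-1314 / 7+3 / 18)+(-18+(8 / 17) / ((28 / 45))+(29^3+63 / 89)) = 75578890466929 / 3217016250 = 23493.47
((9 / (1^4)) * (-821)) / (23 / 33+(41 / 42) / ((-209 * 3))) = -194581926 / 18313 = -10625.34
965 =965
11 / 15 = 0.73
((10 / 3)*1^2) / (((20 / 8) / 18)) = 24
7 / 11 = 0.64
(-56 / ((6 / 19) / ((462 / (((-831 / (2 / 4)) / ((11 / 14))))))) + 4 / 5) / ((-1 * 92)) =-82127 / 191130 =-0.43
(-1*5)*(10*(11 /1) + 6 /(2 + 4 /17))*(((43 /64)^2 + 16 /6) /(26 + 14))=-82032415 /1867776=-43.92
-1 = -1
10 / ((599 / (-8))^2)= 640 / 358801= 0.00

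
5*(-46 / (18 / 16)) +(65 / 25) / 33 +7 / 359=-36313334 / 177705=-204.35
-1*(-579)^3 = 194104539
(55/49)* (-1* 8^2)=-3520/49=-71.84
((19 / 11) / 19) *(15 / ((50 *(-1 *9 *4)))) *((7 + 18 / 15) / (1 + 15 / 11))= -41 / 15600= -0.00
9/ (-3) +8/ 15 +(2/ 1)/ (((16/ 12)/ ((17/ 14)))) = -271/ 420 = -0.65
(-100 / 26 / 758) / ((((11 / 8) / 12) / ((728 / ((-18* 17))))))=0.11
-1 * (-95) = 95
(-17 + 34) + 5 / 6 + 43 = 365 / 6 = 60.83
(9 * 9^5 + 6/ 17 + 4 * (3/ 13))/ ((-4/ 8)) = -1062884.55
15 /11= 1.36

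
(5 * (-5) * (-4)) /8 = 25 /2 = 12.50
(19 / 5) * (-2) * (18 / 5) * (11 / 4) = -75.24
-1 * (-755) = 755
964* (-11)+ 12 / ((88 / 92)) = -116506 / 11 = -10591.45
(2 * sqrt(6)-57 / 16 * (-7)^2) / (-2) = 2793 / 32-sqrt(6) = 84.83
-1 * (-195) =195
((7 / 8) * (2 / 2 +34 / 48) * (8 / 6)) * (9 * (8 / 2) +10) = 6601 / 72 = 91.68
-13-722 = -735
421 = 421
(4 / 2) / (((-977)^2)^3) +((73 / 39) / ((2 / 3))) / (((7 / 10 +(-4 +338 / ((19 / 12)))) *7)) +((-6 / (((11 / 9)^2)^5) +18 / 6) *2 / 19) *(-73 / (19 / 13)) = -341203080899146695862378026566877172921 / 29592030523851967906155316726210467087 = -11.53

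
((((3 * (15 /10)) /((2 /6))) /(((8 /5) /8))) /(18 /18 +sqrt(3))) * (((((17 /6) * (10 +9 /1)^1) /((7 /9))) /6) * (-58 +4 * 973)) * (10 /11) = -417953925 /308 +417953925 * sqrt(3) /308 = 993388.01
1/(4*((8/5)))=0.16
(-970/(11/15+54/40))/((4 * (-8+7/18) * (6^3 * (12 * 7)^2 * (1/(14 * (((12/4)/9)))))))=97/2071440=0.00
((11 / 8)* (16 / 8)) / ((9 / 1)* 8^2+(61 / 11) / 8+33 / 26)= 3146 / 661189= 0.00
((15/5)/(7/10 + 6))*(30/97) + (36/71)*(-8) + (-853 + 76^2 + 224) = 2373167251/461429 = 5143.08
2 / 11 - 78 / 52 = -1.32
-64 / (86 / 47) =-1504 / 43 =-34.98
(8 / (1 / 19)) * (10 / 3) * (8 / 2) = 2026.67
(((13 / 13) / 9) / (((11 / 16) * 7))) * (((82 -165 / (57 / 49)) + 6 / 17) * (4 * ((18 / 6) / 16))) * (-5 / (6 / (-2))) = -6100 / 3553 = -1.72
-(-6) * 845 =5070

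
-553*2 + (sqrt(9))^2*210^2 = 395794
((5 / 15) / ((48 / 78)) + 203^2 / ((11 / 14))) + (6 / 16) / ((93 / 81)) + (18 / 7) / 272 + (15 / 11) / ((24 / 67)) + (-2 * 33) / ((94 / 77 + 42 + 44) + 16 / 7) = 4000693572199 / 76273764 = 52451.77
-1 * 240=-240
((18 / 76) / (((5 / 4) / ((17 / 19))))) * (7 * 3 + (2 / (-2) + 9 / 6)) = 6579 / 1805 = 3.64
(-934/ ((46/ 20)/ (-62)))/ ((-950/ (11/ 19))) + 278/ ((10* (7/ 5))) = 1311669/ 290605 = 4.51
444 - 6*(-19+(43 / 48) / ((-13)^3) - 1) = 9912907 / 17576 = 564.00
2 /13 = 0.15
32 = 32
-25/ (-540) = 5/ 108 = 0.05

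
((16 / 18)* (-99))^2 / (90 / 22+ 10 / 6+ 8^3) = 127776 / 8543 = 14.96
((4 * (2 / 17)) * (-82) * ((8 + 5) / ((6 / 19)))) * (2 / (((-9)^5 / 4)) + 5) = -23918920792 / 3011499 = -7942.53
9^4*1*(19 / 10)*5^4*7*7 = 763536375 / 2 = 381768187.50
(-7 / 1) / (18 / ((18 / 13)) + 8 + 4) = -0.28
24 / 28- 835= -5839 / 7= -834.14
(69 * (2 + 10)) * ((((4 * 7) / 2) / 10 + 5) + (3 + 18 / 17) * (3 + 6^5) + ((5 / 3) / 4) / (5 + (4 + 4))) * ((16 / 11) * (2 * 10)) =168109520064 / 221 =760676561.38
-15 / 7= -2.14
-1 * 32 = -32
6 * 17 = 102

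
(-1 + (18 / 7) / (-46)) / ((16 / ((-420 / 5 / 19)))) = 255 / 874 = 0.29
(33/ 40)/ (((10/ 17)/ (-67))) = -37587/ 400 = -93.97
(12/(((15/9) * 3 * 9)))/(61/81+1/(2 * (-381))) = 27432/77335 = 0.35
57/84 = 19/28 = 0.68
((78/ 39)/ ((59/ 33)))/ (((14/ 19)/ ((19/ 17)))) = 11913/ 7021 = 1.70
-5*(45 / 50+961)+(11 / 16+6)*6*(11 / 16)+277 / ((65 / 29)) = -38757301 / 8320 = -4658.33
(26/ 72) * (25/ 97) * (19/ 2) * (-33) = -67925/ 2328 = -29.18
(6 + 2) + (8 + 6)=22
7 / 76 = 0.09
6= 6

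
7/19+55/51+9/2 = 11525/1938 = 5.95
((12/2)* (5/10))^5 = 243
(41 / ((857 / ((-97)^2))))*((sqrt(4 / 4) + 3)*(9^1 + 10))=29318444 / 857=34210.55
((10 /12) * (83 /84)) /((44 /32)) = 0.60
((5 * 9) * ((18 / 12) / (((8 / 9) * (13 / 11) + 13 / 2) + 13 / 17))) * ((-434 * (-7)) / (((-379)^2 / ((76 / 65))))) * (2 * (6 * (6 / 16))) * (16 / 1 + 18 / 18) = 802621293012 / 52264783337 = 15.36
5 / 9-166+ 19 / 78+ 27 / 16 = -306097 / 1872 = -163.51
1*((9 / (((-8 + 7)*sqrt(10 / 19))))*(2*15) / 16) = -27*sqrt(190) / 16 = -23.26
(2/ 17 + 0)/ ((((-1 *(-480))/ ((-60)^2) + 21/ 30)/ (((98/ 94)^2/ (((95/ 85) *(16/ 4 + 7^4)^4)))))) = 0.00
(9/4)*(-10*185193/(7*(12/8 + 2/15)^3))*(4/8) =-56252373750/823543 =-68305.33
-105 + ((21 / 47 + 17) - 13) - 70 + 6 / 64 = -256371 / 1504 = -170.46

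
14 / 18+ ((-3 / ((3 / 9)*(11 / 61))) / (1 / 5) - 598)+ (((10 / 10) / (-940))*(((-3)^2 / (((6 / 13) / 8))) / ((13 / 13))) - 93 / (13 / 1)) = -258314488 / 302445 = -854.09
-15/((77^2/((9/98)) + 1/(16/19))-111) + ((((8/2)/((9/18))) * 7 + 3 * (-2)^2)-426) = -3322549682/9280859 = -358.00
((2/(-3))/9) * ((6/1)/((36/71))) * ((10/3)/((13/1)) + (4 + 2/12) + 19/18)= -45511/9477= -4.80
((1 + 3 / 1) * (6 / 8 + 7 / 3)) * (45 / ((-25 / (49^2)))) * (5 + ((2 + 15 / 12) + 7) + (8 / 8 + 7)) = -24785523 / 20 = -1239276.15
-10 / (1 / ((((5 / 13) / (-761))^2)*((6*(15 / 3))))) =-7500 / 97871449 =-0.00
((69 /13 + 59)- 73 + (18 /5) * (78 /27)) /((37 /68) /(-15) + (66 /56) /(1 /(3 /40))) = 1268064 /38701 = 32.77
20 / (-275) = -4 / 55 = -0.07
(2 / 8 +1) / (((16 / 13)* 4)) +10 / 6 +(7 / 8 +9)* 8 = 62147 / 768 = 80.92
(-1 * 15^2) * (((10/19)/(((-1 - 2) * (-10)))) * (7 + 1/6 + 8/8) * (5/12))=-6125/456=-13.43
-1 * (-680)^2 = -462400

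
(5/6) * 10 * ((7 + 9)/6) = 200/9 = 22.22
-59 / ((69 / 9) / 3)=-531 / 23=-23.09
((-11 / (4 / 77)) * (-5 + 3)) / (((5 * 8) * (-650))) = -847 / 52000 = -0.02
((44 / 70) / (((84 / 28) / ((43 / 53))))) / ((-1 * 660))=-43 / 166950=-0.00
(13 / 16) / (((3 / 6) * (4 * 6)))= 13 / 192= 0.07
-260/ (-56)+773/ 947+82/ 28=55602/ 6629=8.39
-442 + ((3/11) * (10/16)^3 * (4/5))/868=-540187573/1222144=-442.00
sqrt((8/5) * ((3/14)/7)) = 2 * sqrt(15)/35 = 0.22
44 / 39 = 1.13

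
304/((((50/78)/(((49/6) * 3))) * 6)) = 48412/25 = 1936.48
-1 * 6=-6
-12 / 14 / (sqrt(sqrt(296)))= -3 *2^(1 / 4) *37^(3 / 4) / 259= -0.21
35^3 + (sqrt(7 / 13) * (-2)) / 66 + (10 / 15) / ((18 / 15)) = 385880 / 9-sqrt(91) / 429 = 42875.53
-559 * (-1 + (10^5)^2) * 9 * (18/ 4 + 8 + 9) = -1081664999891833.50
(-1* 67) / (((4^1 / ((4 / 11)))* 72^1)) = -67 / 792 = -0.08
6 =6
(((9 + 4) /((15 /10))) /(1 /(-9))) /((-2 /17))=663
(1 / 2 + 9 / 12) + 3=17 / 4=4.25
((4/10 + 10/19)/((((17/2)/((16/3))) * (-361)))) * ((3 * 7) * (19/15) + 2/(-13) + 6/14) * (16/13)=-183648256/3448533725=-0.05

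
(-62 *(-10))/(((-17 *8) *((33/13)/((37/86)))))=-74555/96492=-0.77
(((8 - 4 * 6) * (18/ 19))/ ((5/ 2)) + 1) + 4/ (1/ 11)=3699/ 95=38.94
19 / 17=1.12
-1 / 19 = -0.05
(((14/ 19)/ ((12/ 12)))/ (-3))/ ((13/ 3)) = -14/ 247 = -0.06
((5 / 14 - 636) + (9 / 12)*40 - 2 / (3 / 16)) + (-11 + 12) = -25843 / 42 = -615.31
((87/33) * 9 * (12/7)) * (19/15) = 19836/385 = 51.52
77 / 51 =1.51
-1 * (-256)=256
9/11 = 0.82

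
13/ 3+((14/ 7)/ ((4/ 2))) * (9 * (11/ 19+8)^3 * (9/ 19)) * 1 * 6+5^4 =6560275174/ 390963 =16779.79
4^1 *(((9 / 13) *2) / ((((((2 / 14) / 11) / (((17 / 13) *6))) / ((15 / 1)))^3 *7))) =16818254666136000 / 28561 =588853844968.17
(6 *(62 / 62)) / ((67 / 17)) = 102 / 67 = 1.52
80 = 80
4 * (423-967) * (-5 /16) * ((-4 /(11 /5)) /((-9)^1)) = 13600 /99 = 137.37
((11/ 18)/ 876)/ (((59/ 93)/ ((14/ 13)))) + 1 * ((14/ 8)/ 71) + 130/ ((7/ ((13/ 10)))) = 12105987347/ 500895486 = 24.17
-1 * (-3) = 3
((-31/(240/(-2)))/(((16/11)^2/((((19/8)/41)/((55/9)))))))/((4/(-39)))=-758043/67174400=-0.01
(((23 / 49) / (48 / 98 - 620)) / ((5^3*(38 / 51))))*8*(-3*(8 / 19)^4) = 14413824 / 2348889413875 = 0.00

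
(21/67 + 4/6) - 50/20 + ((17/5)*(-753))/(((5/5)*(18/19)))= -2717473/1005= -2703.95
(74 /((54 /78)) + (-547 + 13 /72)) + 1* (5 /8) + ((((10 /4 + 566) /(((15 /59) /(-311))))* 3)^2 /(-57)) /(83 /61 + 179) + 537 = -79652006448287177 /188134200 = -423378665.06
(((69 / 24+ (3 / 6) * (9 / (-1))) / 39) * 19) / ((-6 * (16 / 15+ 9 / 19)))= 0.09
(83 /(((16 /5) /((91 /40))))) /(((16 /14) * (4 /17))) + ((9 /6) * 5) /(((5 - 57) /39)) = 875767 /4096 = 213.81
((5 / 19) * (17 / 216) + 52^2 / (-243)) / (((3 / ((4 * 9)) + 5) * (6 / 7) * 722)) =-2871701 / 813367656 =-0.00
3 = 3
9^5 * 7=413343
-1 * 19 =-19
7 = 7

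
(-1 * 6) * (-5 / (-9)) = -10 / 3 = -3.33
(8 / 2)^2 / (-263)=-16 / 263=-0.06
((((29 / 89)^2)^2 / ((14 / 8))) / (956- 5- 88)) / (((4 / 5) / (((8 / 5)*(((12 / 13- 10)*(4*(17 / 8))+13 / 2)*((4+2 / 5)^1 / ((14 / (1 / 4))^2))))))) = -14292027167 / 9657579368407880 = -0.00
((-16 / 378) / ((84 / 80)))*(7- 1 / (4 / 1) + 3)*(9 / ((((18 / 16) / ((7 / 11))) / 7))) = -4160 / 297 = -14.01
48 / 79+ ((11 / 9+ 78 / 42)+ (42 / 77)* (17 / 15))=1178468 / 273735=4.31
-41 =-41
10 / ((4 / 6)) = 15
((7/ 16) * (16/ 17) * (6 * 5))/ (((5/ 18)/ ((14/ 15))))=3528/ 85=41.51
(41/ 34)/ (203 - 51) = 41/ 5168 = 0.01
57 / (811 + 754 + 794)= 57 / 2359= 0.02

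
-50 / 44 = -25 / 22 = -1.14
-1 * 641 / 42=-641 / 42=-15.26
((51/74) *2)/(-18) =-0.08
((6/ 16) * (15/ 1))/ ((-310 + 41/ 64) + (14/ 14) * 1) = -72/ 3947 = -0.02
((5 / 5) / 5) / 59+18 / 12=887 / 590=1.50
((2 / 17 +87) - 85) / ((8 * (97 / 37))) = 0.10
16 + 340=356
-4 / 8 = -1 / 2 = -0.50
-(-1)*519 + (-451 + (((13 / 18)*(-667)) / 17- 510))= -143923 / 306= -470.34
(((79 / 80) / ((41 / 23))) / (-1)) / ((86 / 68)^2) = -525113 / 1516180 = -0.35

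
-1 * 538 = -538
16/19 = 0.84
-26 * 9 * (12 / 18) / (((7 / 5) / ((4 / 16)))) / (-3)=65 / 7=9.29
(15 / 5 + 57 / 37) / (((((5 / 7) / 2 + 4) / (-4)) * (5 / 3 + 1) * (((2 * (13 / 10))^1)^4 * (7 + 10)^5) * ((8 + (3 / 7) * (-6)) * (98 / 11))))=-866250 / 1739014391725091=-0.00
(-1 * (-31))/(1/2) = 62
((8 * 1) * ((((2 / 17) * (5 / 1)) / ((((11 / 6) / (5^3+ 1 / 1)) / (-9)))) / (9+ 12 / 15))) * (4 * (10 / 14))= -848.63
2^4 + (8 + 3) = 27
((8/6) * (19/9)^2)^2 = 2085136/59049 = 35.31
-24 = -24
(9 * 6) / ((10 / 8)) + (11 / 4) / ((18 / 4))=3943 / 90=43.81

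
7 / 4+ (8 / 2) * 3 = 55 / 4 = 13.75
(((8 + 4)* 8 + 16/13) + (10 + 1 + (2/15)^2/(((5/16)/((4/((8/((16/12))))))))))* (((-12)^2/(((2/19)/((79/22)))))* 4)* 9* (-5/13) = -342248821872/46475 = -7364148.94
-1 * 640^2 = -409600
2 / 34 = 1 / 17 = 0.06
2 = 2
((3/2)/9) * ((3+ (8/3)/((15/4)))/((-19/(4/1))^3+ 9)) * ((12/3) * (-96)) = 684032/282735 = 2.42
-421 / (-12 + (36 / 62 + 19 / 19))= 13051 / 323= 40.41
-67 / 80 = -0.84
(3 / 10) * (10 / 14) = 3 / 14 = 0.21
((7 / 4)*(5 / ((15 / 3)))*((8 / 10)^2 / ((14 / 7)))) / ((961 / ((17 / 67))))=238 / 1609675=0.00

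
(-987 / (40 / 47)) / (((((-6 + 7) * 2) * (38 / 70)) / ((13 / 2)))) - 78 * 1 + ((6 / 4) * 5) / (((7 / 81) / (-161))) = -12764103 / 608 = -20993.59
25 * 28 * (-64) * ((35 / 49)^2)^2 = -4000000 / 343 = -11661.81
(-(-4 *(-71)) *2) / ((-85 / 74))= 42032 / 85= 494.49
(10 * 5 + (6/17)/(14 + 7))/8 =6.25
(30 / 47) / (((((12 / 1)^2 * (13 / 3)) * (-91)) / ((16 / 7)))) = -10 / 389207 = -0.00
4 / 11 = 0.36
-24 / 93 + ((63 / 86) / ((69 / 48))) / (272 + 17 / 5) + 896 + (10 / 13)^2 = 710569756684 / 792749763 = 896.34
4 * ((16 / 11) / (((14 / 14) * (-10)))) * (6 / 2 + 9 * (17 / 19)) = -1344 / 209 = -6.43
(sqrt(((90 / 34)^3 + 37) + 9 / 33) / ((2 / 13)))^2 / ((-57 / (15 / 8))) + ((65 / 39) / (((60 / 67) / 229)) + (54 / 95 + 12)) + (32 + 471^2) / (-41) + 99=-15798276122851 / 3190698720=-4951.35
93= 93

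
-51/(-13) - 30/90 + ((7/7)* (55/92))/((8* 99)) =309185/86112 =3.59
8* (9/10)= 36/5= 7.20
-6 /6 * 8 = -8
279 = 279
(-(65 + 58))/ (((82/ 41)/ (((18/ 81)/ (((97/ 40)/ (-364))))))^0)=-123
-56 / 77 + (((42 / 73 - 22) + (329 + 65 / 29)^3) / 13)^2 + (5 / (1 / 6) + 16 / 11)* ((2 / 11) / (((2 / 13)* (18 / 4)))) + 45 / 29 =4559619284355080845576061398205 / 583375642232637969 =7815923316415.74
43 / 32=1.34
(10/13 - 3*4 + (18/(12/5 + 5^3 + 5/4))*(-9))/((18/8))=-1671112/301041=-5.55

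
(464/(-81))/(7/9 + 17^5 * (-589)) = 0.00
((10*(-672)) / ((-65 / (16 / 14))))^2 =2359296 / 169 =13960.33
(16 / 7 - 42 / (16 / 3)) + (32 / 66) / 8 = -10217 / 1848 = -5.53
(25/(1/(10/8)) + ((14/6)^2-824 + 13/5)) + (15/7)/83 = -82061807/104580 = -784.68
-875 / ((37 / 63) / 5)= -275625 / 37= -7449.32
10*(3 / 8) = 15 / 4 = 3.75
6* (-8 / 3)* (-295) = 4720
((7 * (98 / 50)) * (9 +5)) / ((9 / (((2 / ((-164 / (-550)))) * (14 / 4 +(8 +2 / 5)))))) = 1703.47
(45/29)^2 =2025/841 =2.41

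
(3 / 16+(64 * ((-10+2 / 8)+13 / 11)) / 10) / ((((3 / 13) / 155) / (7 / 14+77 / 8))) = -523278171 / 1408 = -371646.43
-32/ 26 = -16/ 13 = -1.23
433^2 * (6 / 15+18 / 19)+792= 24073832 / 95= 253408.76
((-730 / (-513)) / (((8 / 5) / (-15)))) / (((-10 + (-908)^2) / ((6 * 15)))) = -45625 / 31329252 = -0.00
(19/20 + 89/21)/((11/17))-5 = 13943/4620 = 3.02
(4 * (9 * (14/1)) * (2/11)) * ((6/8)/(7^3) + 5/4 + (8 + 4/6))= 489912/539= 908.93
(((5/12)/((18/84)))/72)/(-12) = -35/15552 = -0.00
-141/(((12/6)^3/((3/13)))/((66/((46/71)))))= -991089/2392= -414.33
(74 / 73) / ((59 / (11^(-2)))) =74 / 521147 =0.00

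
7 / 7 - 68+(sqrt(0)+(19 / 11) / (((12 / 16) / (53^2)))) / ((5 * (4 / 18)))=316541 / 55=5755.29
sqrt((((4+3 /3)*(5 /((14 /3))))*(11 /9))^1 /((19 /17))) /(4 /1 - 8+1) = -5*sqrt(149226) /2394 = -0.81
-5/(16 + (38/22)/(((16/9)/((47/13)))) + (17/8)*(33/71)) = -812240/3330241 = -0.24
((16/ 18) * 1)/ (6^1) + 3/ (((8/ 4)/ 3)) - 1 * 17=-667/ 54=-12.35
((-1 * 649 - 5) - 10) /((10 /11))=-3652 /5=-730.40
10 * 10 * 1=100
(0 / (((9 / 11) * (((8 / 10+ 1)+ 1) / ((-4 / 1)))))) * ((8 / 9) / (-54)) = 0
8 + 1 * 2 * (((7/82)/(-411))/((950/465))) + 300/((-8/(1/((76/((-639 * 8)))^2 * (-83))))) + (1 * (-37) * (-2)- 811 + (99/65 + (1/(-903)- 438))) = 17359438513816363/19756991853690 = 878.65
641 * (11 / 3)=7051 / 3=2350.33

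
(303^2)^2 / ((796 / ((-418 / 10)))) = -1761638528529 / 3980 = -442622745.86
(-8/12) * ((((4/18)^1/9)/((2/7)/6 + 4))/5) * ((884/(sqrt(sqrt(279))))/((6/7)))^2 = -15767024 * sqrt(31)/1694925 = -51.79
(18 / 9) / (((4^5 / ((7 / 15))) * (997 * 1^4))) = 7 / 7656960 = 0.00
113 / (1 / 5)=565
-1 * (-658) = 658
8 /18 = 4 /9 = 0.44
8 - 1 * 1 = 7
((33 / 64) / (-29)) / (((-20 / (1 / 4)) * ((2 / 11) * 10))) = 363 / 2969600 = 0.00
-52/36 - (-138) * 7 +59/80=695011/720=965.29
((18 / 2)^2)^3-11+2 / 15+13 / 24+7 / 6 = 63771821 / 120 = 531431.84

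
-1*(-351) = 351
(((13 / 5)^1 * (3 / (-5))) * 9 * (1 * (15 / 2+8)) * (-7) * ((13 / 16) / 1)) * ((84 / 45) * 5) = 2310399 / 200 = 11552.00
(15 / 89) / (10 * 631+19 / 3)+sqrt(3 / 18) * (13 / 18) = 45 / 1686461+13 * sqrt(6) / 108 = 0.29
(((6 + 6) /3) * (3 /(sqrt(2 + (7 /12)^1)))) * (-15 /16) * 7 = -315 * sqrt(93) /62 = -49.00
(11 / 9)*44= 484 / 9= 53.78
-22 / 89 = -0.25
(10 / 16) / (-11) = -5 / 88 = -0.06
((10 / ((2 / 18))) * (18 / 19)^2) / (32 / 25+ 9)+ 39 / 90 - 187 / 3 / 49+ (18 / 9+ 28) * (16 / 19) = 1467560253 / 45460730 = 32.28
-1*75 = -75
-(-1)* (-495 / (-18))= 55 / 2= 27.50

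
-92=-92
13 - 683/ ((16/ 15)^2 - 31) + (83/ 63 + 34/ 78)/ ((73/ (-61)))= 13821424790/ 401708853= 34.41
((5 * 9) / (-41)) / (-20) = 0.05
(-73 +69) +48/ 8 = 2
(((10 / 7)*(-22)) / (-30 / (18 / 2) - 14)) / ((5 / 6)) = 2.18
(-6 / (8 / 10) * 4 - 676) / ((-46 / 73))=25769 / 23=1120.39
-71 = -71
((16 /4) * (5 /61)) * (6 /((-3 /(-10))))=400 /61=6.56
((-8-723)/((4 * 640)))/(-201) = 731/514560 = 0.00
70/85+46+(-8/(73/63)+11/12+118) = 2365387/14892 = 158.84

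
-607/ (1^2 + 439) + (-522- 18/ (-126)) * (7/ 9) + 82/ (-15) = -1634431/ 3960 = -412.74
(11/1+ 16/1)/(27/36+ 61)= 0.44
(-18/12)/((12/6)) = -3/4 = -0.75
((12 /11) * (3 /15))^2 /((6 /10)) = 48 /605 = 0.08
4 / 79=0.05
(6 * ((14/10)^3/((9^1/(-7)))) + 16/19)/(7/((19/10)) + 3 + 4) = -85238/76125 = -1.12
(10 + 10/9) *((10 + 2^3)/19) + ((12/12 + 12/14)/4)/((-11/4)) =15153/1463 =10.36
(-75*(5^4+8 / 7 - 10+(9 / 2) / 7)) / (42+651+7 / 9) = -5828625 / 87416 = -66.68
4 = 4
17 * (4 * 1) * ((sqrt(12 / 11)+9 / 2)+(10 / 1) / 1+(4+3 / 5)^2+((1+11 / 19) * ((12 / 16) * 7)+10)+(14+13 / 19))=136 * sqrt(33) / 11+2216868 / 475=4738.11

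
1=1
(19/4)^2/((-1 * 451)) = -361/7216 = -0.05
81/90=9/10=0.90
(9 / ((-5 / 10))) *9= -162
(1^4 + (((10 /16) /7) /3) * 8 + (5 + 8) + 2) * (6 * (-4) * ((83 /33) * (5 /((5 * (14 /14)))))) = -20584 /21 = -980.19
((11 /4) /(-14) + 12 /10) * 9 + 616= 175009 /280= 625.03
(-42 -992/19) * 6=-10740/19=-565.26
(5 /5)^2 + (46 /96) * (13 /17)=1115 /816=1.37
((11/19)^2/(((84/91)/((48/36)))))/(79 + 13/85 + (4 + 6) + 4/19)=133705/24679062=0.01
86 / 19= 4.53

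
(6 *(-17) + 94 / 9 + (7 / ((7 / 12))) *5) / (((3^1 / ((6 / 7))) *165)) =-568 / 10395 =-0.05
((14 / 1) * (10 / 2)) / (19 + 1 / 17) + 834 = 135703 / 162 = 837.67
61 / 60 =1.02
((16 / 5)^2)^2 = 65536 / 625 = 104.86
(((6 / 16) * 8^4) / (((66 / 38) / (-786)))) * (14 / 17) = -107046912 / 187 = -572443.38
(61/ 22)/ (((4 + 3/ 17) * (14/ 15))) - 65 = -1405865/ 21868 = -64.29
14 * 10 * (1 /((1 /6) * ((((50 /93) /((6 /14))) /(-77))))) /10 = -128898 /25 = -5155.92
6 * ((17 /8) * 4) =51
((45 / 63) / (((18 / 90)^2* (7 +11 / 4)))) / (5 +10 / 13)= 20 / 63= 0.32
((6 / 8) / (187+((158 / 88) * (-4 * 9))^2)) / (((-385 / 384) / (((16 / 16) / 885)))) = -264 / 1363282025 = -0.00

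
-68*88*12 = -71808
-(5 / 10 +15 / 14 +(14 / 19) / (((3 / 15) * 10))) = -258 / 133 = -1.94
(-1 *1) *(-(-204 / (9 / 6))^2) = 18496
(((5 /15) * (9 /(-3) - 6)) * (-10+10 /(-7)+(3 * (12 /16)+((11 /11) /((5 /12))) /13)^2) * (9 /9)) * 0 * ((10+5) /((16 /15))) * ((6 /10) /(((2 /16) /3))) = 0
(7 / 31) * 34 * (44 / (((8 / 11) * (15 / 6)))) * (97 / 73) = 2793406 / 11315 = 246.88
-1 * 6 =-6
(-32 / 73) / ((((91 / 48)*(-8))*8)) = 24 / 6643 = 0.00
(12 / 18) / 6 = 1 / 9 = 0.11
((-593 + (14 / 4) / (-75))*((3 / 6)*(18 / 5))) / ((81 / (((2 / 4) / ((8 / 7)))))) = -622699 / 108000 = -5.77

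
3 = 3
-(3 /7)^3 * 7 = -27 /49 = -0.55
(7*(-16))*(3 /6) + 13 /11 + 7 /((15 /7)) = -8506 /165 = -51.55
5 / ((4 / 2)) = 5 / 2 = 2.50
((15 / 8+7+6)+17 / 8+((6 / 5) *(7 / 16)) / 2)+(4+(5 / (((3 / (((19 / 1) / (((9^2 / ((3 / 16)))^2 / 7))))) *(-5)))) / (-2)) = 119043449 / 5598720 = 21.26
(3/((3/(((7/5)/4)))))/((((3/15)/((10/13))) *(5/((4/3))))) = 14/39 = 0.36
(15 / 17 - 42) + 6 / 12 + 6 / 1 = -1177 / 34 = -34.62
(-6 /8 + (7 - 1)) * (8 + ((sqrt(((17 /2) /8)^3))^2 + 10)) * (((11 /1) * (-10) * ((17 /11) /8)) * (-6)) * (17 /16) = 7159083435 /524288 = 13654.87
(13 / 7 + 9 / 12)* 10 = 365 / 14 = 26.07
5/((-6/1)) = -5/6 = -0.83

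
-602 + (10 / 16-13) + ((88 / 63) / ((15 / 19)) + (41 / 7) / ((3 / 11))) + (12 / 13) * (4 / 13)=-754887811 / 1277640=-590.85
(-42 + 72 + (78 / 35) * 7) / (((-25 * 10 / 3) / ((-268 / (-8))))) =-11457 / 625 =-18.33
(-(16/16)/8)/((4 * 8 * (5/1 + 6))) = -1/2816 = -0.00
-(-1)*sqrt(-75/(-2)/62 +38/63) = sqrt(2047829)/1302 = 1.10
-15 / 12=-5 / 4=-1.25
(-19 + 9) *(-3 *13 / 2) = 195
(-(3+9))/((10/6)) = -36/5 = -7.20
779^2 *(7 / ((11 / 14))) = 59470418 / 11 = 5406401.64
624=624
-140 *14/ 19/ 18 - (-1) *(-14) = -3374/ 171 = -19.73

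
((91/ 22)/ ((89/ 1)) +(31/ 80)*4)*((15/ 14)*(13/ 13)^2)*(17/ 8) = 1594209/ 438592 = 3.63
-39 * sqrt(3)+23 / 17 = 23 / 17 - 39 * sqrt(3) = -66.20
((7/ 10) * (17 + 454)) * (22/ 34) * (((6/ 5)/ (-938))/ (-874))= 15543/ 49774300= 0.00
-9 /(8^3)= -9 /512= -0.02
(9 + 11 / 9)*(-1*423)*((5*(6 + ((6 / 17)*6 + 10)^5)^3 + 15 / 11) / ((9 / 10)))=-121418985601606879080447281364417099162200 / 283379882099471763507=-428467203465722703444.41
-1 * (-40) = 40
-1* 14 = -14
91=91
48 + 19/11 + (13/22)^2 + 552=291405/484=602.08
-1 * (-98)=98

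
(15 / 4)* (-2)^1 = -15 / 2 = -7.50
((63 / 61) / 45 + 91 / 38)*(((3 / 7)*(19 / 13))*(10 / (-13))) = -12009 / 10309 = -1.16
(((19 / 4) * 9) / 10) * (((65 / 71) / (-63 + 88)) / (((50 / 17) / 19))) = 718029 / 710000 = 1.01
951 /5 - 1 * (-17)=1036 /5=207.20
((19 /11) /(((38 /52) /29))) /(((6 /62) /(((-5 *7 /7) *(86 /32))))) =-2512705 /264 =-9517.82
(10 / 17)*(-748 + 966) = 2180 / 17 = 128.24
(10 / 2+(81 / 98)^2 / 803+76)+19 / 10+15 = 3775062679 / 38560060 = 97.90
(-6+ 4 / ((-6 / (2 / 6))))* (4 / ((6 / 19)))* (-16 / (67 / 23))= 432.89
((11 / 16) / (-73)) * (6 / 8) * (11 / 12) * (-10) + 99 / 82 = 487333 / 383104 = 1.27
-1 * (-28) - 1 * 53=-25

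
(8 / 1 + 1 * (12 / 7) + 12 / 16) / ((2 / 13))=3809 / 56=68.02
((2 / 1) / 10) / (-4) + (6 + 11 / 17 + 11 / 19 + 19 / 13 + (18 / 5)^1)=1027709 / 83980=12.24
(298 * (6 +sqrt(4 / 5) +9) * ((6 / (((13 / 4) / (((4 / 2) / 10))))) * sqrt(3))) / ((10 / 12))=85824 * sqrt(15) / 1625 +128736 * sqrt(3) / 65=3634.97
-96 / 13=-7.38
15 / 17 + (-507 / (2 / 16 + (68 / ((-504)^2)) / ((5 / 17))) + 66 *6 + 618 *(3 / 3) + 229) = -1891308946 / 679643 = -2782.80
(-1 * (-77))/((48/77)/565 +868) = 3349885/37762388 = 0.09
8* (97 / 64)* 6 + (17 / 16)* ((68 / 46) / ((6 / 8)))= 20657 / 276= 74.84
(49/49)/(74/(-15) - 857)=-15/12929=-0.00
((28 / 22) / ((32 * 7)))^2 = 1 / 30976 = 0.00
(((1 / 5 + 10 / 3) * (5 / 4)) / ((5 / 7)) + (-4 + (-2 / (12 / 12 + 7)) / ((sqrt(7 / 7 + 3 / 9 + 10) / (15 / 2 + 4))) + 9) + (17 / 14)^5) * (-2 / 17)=-111517831 / 68572560 + 23 * sqrt(102) / 2312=-1.53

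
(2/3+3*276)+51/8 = 20041/24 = 835.04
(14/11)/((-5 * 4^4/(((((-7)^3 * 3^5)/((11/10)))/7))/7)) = 583443/7744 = 75.34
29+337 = 366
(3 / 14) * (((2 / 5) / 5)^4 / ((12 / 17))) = 34 / 2734375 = 0.00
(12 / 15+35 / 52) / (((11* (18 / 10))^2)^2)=47875 / 4995099252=0.00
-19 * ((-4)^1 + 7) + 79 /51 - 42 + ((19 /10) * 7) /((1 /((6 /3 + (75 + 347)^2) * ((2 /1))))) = 1207932488 /255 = 4736990.15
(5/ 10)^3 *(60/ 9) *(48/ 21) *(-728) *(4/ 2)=-8320/ 3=-2773.33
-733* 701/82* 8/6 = -1027666/123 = -8355.01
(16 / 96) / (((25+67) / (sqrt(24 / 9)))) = sqrt(6) / 828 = 0.00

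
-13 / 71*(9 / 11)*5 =-585 / 781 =-0.75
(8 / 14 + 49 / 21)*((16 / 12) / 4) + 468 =29545 / 63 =468.97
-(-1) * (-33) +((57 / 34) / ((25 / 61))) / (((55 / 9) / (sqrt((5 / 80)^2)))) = -24652707 / 748000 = -32.96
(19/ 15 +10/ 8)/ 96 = 151/ 5760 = 0.03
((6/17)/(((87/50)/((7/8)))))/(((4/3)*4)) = 525/15776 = 0.03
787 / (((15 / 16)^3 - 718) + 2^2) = -3223552 / 2921169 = -1.10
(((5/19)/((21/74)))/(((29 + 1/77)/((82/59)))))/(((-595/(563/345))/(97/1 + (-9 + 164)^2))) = -64748830652/22031702415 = -2.94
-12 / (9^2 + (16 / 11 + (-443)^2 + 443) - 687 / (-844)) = -111408 / 1826861593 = -0.00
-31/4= -7.75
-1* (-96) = 96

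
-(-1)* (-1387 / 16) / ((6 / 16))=-1387 / 6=-231.17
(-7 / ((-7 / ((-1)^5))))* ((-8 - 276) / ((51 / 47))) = 13348 / 51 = 261.73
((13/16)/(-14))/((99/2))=-13/11088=-0.00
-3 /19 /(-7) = 3 /133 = 0.02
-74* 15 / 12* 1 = -92.50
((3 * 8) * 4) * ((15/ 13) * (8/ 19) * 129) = 1486080/ 247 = 6016.52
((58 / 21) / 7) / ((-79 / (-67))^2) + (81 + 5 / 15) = 74877758 / 917427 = 81.62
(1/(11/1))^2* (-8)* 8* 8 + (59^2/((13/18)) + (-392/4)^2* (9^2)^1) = 1231249414/1573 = 782739.61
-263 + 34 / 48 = -262.29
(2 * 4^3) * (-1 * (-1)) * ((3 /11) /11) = 384 /121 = 3.17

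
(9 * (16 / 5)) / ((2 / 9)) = 648 / 5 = 129.60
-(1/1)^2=-1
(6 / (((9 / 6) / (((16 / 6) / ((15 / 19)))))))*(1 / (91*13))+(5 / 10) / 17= 73907 / 1809990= 0.04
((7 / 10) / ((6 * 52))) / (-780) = -7 / 2433600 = -0.00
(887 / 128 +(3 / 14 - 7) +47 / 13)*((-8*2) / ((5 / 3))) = -131367 / 3640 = -36.09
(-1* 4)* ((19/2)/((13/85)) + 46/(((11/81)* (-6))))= -3238/143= -22.64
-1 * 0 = 0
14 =14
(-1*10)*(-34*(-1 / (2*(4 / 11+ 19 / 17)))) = -31790 / 277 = -114.77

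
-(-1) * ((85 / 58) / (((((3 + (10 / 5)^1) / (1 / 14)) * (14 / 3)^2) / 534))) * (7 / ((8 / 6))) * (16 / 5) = 122553 / 14210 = 8.62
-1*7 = -7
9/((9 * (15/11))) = 11/15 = 0.73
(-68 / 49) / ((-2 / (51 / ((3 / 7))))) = 578 / 7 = 82.57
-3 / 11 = -0.27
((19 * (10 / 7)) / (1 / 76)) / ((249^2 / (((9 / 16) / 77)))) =1805 / 7426342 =0.00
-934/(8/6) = -700.50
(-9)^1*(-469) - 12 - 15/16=67329/16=4208.06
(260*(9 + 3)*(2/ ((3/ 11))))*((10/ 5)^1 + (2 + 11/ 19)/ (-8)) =729300/ 19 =38384.21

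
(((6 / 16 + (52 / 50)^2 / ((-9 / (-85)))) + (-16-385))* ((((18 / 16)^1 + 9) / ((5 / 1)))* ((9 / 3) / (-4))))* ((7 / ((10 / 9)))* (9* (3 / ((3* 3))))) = 17930354967 / 1600000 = 11206.47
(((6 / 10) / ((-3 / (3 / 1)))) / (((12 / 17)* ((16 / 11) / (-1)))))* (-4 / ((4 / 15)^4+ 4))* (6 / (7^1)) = -5680125 / 11354336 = -0.50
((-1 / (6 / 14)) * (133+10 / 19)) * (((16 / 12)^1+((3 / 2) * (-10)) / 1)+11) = 142072 / 171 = 830.83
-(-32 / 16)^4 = -16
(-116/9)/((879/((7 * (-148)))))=15.19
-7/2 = -3.50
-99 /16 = -6.19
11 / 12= 0.92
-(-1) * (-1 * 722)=-722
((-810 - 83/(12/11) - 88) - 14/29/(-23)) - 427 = -11214103/8004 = -1401.06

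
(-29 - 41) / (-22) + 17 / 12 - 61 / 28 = 559 / 231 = 2.42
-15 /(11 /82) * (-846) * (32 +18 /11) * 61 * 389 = 9136011443400 /121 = 75504226804.96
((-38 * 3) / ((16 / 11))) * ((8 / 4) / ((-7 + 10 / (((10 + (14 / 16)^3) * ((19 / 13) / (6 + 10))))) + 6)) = -65080719 / 3844652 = -16.93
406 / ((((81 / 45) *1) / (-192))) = -129920 / 3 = -43306.67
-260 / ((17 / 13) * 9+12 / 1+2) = -676 / 67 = -10.09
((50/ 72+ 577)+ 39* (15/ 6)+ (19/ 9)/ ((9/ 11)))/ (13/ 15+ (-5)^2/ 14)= 7685965/ 30078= 255.53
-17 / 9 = -1.89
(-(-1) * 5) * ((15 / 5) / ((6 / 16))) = 40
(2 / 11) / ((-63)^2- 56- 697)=1 / 17688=0.00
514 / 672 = 257 / 336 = 0.76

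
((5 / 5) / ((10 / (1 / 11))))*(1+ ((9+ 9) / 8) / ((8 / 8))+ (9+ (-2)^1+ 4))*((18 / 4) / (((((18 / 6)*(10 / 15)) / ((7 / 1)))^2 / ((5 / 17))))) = 2.10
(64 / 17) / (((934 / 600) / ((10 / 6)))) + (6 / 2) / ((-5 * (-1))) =183817 / 39695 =4.63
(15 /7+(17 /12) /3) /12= 0.22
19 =19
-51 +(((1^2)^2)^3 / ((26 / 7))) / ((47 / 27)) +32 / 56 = -430043 / 8554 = -50.27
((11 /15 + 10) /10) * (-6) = -161 /25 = -6.44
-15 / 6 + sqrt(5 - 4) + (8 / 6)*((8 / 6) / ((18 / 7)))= -131 / 162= -0.81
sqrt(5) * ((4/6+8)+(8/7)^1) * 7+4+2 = 6+206 * sqrt(5)/3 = 159.54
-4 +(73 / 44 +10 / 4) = 7 / 44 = 0.16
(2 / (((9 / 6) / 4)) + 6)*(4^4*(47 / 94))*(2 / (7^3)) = 8.46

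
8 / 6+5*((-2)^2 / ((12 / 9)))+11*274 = 3030.33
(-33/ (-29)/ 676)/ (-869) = -3/ 1548716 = -0.00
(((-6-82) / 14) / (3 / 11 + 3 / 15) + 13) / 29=-27 / 2639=-0.01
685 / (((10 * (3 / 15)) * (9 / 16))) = 5480 / 9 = 608.89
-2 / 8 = -1 / 4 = -0.25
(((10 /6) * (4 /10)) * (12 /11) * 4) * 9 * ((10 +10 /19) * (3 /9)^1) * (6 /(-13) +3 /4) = 26.50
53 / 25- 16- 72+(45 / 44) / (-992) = -93713381 / 1091200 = -85.88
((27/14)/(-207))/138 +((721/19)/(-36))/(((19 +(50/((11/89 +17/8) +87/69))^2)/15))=-150113795047397/2105508868765694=-0.07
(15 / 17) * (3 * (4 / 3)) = 3.53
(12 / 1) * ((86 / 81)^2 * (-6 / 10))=-29584 / 3645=-8.12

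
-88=-88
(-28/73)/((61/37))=-1036/4453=-0.23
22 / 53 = 0.42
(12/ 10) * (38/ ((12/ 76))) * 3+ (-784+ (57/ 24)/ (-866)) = 2854241/ 34640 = 82.40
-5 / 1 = -5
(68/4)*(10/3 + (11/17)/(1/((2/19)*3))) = 3428/57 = 60.14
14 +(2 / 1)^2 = 18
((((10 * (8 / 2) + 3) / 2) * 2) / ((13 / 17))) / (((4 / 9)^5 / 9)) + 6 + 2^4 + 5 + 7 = 388935979 / 13312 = 29216.95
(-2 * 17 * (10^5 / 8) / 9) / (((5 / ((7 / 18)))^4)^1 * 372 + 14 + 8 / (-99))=-5612337500 / 1208144194289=-0.00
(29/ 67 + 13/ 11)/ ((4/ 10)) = 4.04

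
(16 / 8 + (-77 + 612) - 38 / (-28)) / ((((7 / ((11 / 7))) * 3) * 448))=82907 / 921984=0.09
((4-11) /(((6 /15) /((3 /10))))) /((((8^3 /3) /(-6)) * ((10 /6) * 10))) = 567 /51200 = 0.01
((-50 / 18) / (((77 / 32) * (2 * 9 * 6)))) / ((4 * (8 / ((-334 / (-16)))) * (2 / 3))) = -4175 / 399168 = -0.01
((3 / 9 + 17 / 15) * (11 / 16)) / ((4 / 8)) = 121 / 60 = 2.02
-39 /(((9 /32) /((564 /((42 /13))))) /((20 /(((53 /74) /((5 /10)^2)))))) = -168993.93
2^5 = 32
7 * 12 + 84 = 168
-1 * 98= -98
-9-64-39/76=-5587/76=-73.51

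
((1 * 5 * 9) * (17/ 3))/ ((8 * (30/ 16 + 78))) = 85/ 213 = 0.40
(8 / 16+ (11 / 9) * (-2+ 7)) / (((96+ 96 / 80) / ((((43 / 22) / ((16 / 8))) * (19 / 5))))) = 0.25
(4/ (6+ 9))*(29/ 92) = 29/ 345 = 0.08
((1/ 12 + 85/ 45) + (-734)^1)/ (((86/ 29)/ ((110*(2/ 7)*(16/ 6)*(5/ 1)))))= -840660700/ 8127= -103440.47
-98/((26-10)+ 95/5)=-14/5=-2.80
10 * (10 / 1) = 100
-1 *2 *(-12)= 24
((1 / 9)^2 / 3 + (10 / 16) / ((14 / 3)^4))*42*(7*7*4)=405743 / 9072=44.72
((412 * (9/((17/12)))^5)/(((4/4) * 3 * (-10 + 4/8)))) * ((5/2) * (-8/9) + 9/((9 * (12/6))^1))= 257641.44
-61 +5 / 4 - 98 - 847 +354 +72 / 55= -142877 / 220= -649.44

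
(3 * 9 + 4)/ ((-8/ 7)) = -217/ 8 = -27.12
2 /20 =1 /10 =0.10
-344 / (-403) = 344 / 403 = 0.85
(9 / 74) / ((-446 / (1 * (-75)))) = 0.02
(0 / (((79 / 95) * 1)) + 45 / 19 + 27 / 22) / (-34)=-1503 / 14212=-0.11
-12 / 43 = -0.28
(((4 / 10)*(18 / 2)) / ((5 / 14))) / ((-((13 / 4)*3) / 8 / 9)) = -24192 / 325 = -74.44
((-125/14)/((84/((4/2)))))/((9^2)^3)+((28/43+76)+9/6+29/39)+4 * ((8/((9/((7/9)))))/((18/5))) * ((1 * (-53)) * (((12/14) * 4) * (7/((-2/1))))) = 99123168511639/174680405172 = 567.45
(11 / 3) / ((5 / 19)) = 209 / 15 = 13.93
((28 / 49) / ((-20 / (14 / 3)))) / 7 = -2 / 105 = -0.02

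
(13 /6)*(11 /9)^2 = 1573 /486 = 3.24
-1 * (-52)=52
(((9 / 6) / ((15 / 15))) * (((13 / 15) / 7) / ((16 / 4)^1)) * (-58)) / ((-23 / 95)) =7163 / 644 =11.12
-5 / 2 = -2.50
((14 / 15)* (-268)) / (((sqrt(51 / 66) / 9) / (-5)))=11256* sqrt(374) / 17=12804.75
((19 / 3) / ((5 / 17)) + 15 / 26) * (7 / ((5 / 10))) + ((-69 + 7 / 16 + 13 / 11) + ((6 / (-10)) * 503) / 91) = 11476093 / 48048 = 238.85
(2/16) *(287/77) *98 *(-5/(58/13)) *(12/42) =-18655/1276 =-14.62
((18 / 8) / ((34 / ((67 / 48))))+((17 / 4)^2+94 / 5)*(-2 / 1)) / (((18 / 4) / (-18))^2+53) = -267041 / 192440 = -1.39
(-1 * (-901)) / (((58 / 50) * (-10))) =-4505 / 58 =-77.67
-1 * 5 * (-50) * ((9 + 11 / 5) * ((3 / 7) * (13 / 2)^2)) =50700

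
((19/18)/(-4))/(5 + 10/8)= -19/450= -0.04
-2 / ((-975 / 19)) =38 / 975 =0.04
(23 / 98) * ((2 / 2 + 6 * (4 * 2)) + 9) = 13.61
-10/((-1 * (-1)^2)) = 10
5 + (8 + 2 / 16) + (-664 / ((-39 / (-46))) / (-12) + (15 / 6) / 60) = 18353 / 234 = 78.43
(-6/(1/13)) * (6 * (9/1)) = -4212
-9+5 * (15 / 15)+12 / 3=0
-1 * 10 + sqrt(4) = -8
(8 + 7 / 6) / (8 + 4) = 55 / 72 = 0.76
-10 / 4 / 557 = -5 / 1114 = -0.00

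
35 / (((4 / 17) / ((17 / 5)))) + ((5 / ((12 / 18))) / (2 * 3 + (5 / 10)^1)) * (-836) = -23861 / 52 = -458.87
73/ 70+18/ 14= 163/ 70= 2.33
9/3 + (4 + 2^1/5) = 37/5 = 7.40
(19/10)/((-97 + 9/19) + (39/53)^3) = -53744597/2719133570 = -0.02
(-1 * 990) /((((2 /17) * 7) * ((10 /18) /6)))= -90882 /7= -12983.14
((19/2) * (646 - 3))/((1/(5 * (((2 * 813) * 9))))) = 446958945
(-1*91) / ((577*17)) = -91 / 9809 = -0.01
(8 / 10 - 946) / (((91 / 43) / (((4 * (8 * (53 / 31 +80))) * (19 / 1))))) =-312968725952 / 14105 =-22188495.28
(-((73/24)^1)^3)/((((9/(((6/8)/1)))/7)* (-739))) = 2723119/122591232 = 0.02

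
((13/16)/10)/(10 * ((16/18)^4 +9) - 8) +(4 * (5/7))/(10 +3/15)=9293841601/33070309440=0.28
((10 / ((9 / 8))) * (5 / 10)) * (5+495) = 2222.22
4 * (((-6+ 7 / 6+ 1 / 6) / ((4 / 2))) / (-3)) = 28 / 9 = 3.11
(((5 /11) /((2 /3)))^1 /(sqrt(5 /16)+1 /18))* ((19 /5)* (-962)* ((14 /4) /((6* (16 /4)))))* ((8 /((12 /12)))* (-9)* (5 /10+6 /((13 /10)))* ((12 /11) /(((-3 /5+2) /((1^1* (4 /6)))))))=-605873520 /48521+2726430840* sqrt(5) /48521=113159.48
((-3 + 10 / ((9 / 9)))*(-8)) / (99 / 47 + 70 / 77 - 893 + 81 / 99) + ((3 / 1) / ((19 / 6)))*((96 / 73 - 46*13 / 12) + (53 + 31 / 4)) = 14857337203 / 1275205026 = 11.65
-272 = -272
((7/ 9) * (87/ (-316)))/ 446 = -203/ 422808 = -0.00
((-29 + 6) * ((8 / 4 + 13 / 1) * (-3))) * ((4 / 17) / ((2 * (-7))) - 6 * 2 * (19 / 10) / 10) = -1414431 / 595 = -2377.19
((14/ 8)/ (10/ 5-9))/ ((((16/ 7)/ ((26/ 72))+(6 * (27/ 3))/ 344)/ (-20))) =78260/ 101529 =0.77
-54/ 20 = -2.70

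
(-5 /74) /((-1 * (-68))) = -5 /5032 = -0.00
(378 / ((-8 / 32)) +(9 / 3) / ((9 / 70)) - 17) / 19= -4517 / 57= -79.25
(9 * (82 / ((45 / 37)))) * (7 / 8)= 10619 / 20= 530.95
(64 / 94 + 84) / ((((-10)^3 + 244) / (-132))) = 43780 / 2961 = 14.79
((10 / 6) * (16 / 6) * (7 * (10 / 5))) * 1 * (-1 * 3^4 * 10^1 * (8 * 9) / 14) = -259200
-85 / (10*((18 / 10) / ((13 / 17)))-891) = 1105 / 11277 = 0.10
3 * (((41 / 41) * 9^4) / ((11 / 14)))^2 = 25311471948 / 121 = 209185718.58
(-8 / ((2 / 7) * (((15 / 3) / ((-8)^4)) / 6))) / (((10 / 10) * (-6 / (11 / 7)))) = 36044.80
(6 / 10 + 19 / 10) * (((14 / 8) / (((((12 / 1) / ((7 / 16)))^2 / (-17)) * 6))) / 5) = -5831 / 1769472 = -0.00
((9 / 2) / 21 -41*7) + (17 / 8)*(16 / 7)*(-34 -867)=-65283 / 14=-4663.07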